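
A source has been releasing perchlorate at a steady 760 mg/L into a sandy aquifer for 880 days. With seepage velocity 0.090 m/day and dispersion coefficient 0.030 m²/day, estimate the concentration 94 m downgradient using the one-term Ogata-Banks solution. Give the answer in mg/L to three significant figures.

For a continuous step input, C/C₀ ≈ ½·erfc((x−vt)/(2√(Dt))).
vt = 0.090 × 880 = 79.2 m and 2√(Dt) = 2√(0.030 × 880) = 10.28 m.
Argument (x−vt)/(2√(Dt)) = (94 − 79.2)/10.28 = 1.440; ½·erfc(1.440) = 0.02085.
C = 760 × 0.02085 = 15.8 mg/L.

15.8 mg/L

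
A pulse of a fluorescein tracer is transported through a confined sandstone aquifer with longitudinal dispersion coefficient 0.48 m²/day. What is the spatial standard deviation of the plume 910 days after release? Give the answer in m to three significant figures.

Dispersive spreading gives a Gaussian with σ² = 2Dt; advection only shifts the center.
σ = √(2 × 0.48 × 910) = 29.6 m.

29.6 m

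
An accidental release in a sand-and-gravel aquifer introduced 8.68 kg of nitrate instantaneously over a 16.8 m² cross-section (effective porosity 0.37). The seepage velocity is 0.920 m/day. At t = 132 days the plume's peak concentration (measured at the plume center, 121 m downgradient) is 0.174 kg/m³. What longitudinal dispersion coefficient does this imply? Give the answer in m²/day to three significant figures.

0.0388 m²/day

At the plume center C_max = M/(n_e·A·√(4πDt)), so D = M²/(4πt·(n_e·A·C_max)²).
n_e·A·C_max = 0.37 × 16.8 × 0.174 = 1.082 kg/m.
D = 8.68²/(4π × 132 × 1.082²) = 0.0388 m²/day.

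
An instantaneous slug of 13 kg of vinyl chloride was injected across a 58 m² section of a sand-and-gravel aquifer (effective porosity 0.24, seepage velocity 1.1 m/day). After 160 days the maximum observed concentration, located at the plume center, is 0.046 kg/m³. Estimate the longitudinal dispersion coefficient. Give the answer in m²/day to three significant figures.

At the plume center C_max = M/(n_e·A·√(4πDt)), so D = M²/(4πt·(n_e·A·C_max)²).
n_e·A·C_max = 0.24 × 58 × 0.046 = 0.6403 kg/m.
D = 13²/(4π × 160 × 0.6403²) = 0.205 m²/day.

0.205 m²/day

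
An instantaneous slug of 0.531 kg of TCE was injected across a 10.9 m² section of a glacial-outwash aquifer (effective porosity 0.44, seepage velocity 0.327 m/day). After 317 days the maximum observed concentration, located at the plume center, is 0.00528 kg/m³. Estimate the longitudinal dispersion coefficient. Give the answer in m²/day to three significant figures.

At the plume center C_max = M/(n_e·A·√(4πDt)), so D = M²/(4πt·(n_e·A·C_max)²).
n_e·A·C_max = 0.44 × 10.9 × 0.00528 = 0.02532 kg/m.
D = 0.531²/(4π × 317 × 0.02532²) = 0.110 m²/day.

0.110 m²/day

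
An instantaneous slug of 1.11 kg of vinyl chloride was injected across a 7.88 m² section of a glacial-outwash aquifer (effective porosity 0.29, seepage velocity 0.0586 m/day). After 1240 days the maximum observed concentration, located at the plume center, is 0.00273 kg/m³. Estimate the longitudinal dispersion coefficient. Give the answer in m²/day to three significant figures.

2.03 m²/day

At the plume center C_max = M/(n_e·A·√(4πDt)), so D = M²/(4πt·(n_e·A·C_max)²).
n_e·A·C_max = 0.29 × 7.88 × 0.00273 = 0.006239 kg/m.
D = 1.11²/(4π × 1240 × 0.006239²) = 2.03 m²/day.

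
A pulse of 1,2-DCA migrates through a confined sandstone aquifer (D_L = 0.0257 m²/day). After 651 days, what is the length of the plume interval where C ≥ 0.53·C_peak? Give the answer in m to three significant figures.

13.0 m

The plume is Gaussian with σ = √(2Dt) = √(2 × 0.0257 × 651) = 5.785 m.
C/C_peak = exp(−Δx²/(2σ²)) = 0.53 ⇒ Δx = σ·√(−2 ln 0.53) = 5.785 × 1.127 = 6.520 m.
Width = 2Δx = 13.0 m.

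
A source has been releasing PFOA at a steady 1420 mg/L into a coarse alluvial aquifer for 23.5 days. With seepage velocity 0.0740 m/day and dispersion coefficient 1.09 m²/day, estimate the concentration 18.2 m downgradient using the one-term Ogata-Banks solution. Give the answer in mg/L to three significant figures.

15.2 mg/L

For a continuous step input, C/C₀ ≈ ½·erfc((x−vt)/(2√(Dt))).
vt = 0.0740 × 23.5 = 1.739 m and 2√(Dt) = 2√(1.09 × 23.5) = 10.12 m.
Argument (x−vt)/(2√(Dt)) = (18.2 − 1.739)/10.12 = 1.627; ½·erfc(1.627) = 0.01070.
C = 1420 × 0.01070 = 15.2 mg/L.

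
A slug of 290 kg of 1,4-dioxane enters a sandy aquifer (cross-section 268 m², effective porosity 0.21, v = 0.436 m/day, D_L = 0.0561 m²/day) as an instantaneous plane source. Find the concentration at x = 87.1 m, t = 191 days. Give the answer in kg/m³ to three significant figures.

0.316 kg/m³

For an instantaneous plane source, C(x,t) = M/(n_e·A·√(4πDt)) · exp(−(x−vt)²/(4Dt)), with n_e·A the pore (flow) area.
Plume center vt = 0.436 × 191 = 83.276 m, so the well at 87.1 m is 3.824 m downgradient of the peak.
√(4πDt) = 11.60 m, giving peak height M/(n_e·A·√(4πDt)) = 290/(0.21 × 268 × 11.60) = 0.4442 kg/m³.
(x−vt)²/(4Dt) = (3.824)²/(4 × 0.0561 × 191) = 0.3412; exp(−0.3412) = 0.7109.
C = 0.4442 × 0.7109 = 0.316 kg/m³.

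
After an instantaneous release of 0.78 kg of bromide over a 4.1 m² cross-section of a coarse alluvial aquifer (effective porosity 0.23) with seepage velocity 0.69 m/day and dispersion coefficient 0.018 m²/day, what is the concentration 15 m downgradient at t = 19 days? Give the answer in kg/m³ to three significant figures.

For an instantaneous plane source, C(x,t) = M/(n_e·A·√(4πDt)) · exp(−(x−vt)²/(4Dt)), with n_e·A the pore (flow) area.
Plume center vt = 0.69 × 19 = 13.11 m, so the well at 15 m is 1.89 m downgradient of the peak.
√(4πDt) = 2.073 m, giving peak height M/(n_e·A·√(4πDt)) = 0.78/(0.23 × 4.1 × 2.073) = 0.3990 kg/m³.
(x−vt)²/(4Dt) = (1.89)²/(4 × 0.018 × 19) = 2.611; exp(−2.611) = 0.07346.
C = 0.3990 × 0.07346 = 0.0293 kg/m³.

0.0293 kg/m³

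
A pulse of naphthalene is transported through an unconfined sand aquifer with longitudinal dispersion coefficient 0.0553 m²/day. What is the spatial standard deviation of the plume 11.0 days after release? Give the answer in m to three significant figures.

1.10 m

Dispersive spreading gives a Gaussian with σ² = 2Dt; advection only shifts the center.
σ = √(2 × 0.0553 × 11.0) = 1.10 m.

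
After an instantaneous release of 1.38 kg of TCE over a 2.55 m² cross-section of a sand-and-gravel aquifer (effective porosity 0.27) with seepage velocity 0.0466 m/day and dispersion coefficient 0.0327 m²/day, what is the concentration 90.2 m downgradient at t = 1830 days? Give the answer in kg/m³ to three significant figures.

0.0661 kg/m³

For an instantaneous plane source, C(x,t) = M/(n_e·A·√(4πDt)) · exp(−(x−vt)²/(4Dt)), with n_e·A the pore (flow) area.
Plume center vt = 0.0466 × 1830 = 85.278 m, so the well at 90.2 m is 4.922 m downgradient of the peak.
√(4πDt) = 27.42 m, giving peak height M/(n_e·A·√(4πDt)) = 1.38/(0.27 × 2.55 × 27.42) = 0.07310 kg/m³.
(x−vt)²/(4Dt) = (4.922)²/(4 × 0.0327 × 1830) = 0.1012; exp(−0.1012) = 0.9038.
C = 0.07310 × 0.9038 = 0.0661 kg/m³.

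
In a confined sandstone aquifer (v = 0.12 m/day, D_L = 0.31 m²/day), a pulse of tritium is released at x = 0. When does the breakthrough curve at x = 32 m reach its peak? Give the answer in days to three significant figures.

246 days

For the 1D instantaneous-source solution, setting ∂C/∂t = 0 at fixed x gives v²t² + 2Dt − x² = 0, so t = (√(D² + v²x²) − D)/v².
√(D² + v²x²) = √(0.31² + 0.12² × 32²) = 3.852; v² = 0.0144.
t = (3.852 − 0.31)/0.0144 = 246 days (vs. the pure-advection estimate x/v = 267 d).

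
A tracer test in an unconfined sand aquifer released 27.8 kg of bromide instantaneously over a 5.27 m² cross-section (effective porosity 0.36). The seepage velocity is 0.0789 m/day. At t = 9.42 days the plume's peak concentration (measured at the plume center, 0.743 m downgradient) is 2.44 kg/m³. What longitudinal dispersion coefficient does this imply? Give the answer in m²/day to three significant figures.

0.305 m²/day

At the plume center C_max = M/(n_e·A·√(4πDt)), so D = M²/(4πt·(n_e·A·C_max)²).
n_e·A·C_max = 0.36 × 5.27 × 2.44 = 4.629 kg/m.
D = 27.8²/(4π × 9.42 × 4.629²) = 0.305 m²/day.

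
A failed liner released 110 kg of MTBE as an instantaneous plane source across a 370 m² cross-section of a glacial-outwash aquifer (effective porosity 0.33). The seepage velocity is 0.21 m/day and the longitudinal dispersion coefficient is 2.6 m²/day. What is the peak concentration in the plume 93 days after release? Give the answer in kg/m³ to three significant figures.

0.0163 kg/m³

The peak of an instantaneous 1D plume sits at x = vt; there the Gaussian factor is 1 and C_max = M/(n_e·A·√(4πDt)), where n_e·A is the pore area the mass is dissolved in.
√(4πDt) = √(4π × 2.6 × 93) = 55.12 m, so C_max = 110/(0.33 × 370 × 55.12) = 0.0163 kg/m³.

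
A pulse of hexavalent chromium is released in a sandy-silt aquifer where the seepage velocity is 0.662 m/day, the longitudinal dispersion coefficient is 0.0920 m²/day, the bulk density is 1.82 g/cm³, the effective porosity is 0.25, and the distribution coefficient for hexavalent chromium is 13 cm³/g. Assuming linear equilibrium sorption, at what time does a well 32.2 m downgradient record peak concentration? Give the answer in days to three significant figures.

4630 days

Retardation factor R = 1 + ρ_b·K_d/n = 1 + 1.82 × 13/0.25 = 95.64.
Sorption retards both mechanisms: v_R = v/R = 0.006922 m/day, D_R = D/R = 0.0009619 m²/day.
Peak time from v_R²t² + 2D_R t − x² = 0: t = (√(D_R² + v_R²x²) − D_R)/v_R².
√(D_R² + v_R²x²) = √(0.0009619² + 0.006922² × 32.2²) = 0.2229; v_R² = 4.791e-05.
t = (0.2229 − 0.0009619)/4.791e-05 = 4630 days.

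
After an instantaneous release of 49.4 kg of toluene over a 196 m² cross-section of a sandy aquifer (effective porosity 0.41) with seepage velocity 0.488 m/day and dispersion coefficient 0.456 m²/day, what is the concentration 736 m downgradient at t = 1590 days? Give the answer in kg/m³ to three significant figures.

0.00372 kg/m³

For an instantaneous plane source, C(x,t) = M/(n_e·A·√(4πDt)) · exp(−(x−vt)²/(4Dt)), with n_e·A the pore (flow) area.
Plume center vt = 0.488 × 1590 = 775.92 m, so the well at 736 m is 39.92 m upgradient of the peak.
√(4πDt) = 95.45 m, giving peak height M/(n_e·A·√(4πDt)) = 49.4/(0.41 × 196 × 95.45) = 0.006440 kg/m³.
(x−vt)²/(4Dt) = (-39.92)²/(4 × 0.456 × 1590) = 0.5495; exp(−0.5495) = 0.5772.
C = 0.006440 × 0.5772 = 0.00372 kg/m³.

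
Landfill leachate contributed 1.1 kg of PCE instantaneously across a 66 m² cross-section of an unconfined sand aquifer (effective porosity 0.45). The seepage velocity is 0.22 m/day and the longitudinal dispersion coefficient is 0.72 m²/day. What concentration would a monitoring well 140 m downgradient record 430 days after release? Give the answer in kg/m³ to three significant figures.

0.000112 kg/m³

For an instantaneous plane source, C(x,t) = M/(n_e·A·√(4πDt)) · exp(−(x−vt)²/(4Dt)), with n_e·A the pore (flow) area.
Plume center vt = 0.22 × 430 = 94.6 m, so the well at 140 m is 45.4 m downgradient of the peak.
√(4πDt) = 62.37 m, giving peak height M/(n_e·A·√(4πDt)) = 1.1/(0.45 × 66 × 62.37) = 0.0005938 kg/m³.
(x−vt)²/(4Dt) = (45.4)²/(4 × 0.72 × 430) = 1.664; exp(−1.664) = 0.1894.
C = 0.0005938 × 0.1894 = 0.000112 kg/m³.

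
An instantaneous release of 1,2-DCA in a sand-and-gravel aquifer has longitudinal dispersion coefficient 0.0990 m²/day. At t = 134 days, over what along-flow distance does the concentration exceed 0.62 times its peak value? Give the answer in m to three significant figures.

10.1 m

The plume is Gaussian with σ = √(2Dt) = √(2 × 0.0990 × 134) = 5.151 m.
C/C_peak = exp(−Δx²/(2σ²)) = 0.62 ⇒ Δx = σ·√(−2 ln 0.62) = 5.151 × 0.9778 = 5.037 m.
Width = 2Δx = 10.1 m.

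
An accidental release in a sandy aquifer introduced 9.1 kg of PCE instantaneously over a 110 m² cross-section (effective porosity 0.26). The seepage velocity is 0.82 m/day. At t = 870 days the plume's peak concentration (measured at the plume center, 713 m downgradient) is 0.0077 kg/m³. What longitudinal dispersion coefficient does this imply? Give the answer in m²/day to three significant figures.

At the plume center C_max = M/(n_e·A·√(4πDt)), so D = M²/(4πt·(n_e·A·C_max)²).
n_e·A·C_max = 0.26 × 110 × 0.0077 = 0.2202 kg/m.
D = 9.1²/(4π × 870 × 0.2202²) = 0.156 m²/day.

0.156 m²/day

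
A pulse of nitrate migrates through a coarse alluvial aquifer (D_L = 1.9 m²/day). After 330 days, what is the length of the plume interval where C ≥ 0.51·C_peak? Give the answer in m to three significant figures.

82.2 m

The plume is Gaussian with σ = √(2Dt) = √(2 × 1.9 × 330) = 35.41 m.
C/C_peak = exp(−Δx²/(2σ²)) = 0.51 ⇒ Δx = σ·√(−2 ln 0.51) = 35.41 × 1.160 = 41.08 m.
Width = 2Δx = 82.2 m.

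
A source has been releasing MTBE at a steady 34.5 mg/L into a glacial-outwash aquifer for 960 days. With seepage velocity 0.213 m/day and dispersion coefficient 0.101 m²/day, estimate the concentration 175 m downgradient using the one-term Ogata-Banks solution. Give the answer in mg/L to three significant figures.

For a continuous step input, C/C₀ ≈ ½·erfc((x−vt)/(2√(Dt))).
vt = 0.213 × 960 = 204.48 m and 2√(Dt) = 2√(0.101 × 960) = 19.69 m.
Argument (x−vt)/(2√(Dt)) = (175 − 204.48)/19.69 = -1.497; ½·erfc(-1.497) = 0.9829.
C = 34.5 × 0.9829 = 33.9 mg/L.

33.9 mg/L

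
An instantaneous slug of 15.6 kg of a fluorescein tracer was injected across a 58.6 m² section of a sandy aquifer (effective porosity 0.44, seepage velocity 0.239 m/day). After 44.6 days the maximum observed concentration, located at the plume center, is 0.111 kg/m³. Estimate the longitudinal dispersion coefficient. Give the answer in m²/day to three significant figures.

0.0530 m²/day

At the plume center C_max = M/(n_e·A·√(4πDt)), so D = M²/(4πt·(n_e·A·C_max)²).
n_e·A·C_max = 0.44 × 58.6 × 0.111 = 2.862 kg/m.
D = 15.6²/(4π × 44.6 × 2.862²) = 0.0530 m²/day.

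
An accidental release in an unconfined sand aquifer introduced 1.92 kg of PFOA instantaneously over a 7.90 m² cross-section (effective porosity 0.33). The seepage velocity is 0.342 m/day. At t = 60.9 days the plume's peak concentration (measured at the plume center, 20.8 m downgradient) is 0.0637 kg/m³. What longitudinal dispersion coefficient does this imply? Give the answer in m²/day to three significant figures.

0.175 m²/day

At the plume center C_max = M/(n_e·A·√(4πDt)), so D = M²/(4πt·(n_e·A·C_max)²).
n_e·A·C_max = 0.33 × 7.90 × 0.0637 = 0.1661 kg/m.
D = 1.92²/(4π × 60.9 × 0.1661²) = 0.175 m²/day.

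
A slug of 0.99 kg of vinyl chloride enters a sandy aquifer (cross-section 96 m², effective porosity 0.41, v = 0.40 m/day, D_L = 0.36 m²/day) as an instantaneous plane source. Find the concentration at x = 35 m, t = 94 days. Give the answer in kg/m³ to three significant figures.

0.00116 kg/m³

For an instantaneous plane source, C(x,t) = M/(n_e·A·√(4πDt)) · exp(−(x−vt)²/(4Dt)), with n_e·A the pore (flow) area.
Plume center vt = 0.40 × 94 = 37.6 m, so the well at 35 m is 2.6 m upgradient of the peak.
√(4πDt) = 20.62 m, giving peak height M/(n_e·A·√(4πDt)) = 0.99/(0.41 × 96 × 20.62) = 0.001220 kg/m³.
(x−vt)²/(4Dt) = (-2.6)²/(4 × 0.36 × 94) = 0.04994; exp(−0.04994) = 0.9513.
C = 0.001220 × 0.9513 = 0.00116 kg/m³.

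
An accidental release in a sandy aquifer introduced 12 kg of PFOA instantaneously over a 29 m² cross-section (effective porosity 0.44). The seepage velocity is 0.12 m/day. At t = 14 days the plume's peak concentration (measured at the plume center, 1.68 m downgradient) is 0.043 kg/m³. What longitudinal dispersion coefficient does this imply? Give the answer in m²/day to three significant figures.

2.72 m²/day

At the plume center C_max = M/(n_e·A·√(4πDt)), so D = M²/(4πt·(n_e·A·C_max)²).
n_e·A·C_max = 0.44 × 29 × 0.043 = 0.5487 kg/m.
D = 12²/(4π × 14 × 0.5487²) = 2.72 m²/day.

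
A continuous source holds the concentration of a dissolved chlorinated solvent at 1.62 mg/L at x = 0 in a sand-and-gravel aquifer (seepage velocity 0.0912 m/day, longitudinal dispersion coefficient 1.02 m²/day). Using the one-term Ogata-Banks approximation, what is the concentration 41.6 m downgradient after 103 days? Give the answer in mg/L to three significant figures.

0.0213 mg/L

For a continuous step input, C/C₀ ≈ ½·erfc((x−vt)/(2√(Dt))).
vt = 0.0912 × 103 = 9.3936 m and 2√(Dt) = 2√(1.02 × 103) = 20.50 m.
Argument (x−vt)/(2√(Dt)) = (41.6 − 9.3936)/20.50 = 1.571; ½·erfc(1.571) = 0.01315.
C = 1.62 × 0.01315 = 0.0213 mg/L.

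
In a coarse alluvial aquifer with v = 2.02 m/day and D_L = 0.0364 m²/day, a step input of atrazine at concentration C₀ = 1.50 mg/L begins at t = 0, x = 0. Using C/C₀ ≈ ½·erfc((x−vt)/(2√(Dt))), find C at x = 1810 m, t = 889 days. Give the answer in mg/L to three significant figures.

0.0578 mg/L

For a continuous step input, C/C₀ ≈ ½·erfc((x−vt)/(2√(Dt))).
vt = 2.02 × 889 = 1795.78 m and 2√(Dt) = 2√(0.0364 × 889) = 11.38 m.
Argument (x−vt)/(2√(Dt)) = (1810 − 1795.78)/11.38 = 1.250; ½·erfc(1.250) = 0.03855.
C = 1.50 × 0.03855 = 0.0578 mg/L.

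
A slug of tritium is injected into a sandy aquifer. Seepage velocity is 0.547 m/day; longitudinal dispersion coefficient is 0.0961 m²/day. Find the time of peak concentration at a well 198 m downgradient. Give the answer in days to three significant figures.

362 days

For the 1D instantaneous-source solution, setting ∂C/∂t = 0 at fixed x gives v²t² + 2Dt − x² = 0, so t = (√(D² + v²x²) − D)/v².
√(D² + v²x²) = √(0.0961² + 0.547² × 198²) = 108.3; v² = 0.299209.
t = (108.3 − 0.0961)/0.299209 = 362 days (vs. the pure-advection estimate x/v = 362 d).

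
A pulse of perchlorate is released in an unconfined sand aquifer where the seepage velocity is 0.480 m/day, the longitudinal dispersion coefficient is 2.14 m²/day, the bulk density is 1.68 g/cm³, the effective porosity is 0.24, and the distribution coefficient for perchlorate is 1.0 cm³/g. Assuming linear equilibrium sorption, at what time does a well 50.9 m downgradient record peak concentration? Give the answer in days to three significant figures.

777 days

Retardation factor R = 1 + ρ_b·K_d/n = 1 + 1.68 × 1.0/0.24 = 8.000.
Sorption retards both mechanisms: v_R = v/R = 0.06000 m/day, D_R = D/R = 0.2675 m²/day.
Peak time from v_R²t² + 2D_R t − x² = 0: t = (√(D_R² + v_R²x²) − D_R)/v_R².
√(D_R² + v_R²x²) = √(0.2675² + 0.06000² × 50.9²) = 3.066; v_R² = 0.003600.
t = (3.066 − 0.2675)/0.003600 = 777 days.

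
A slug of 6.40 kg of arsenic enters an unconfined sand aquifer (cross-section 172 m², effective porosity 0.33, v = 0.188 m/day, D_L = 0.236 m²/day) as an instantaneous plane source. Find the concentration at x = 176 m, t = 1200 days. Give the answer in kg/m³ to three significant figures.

0.000215 kg/m³

For an instantaneous plane source, C(x,t) = M/(n_e·A·√(4πDt)) · exp(−(x−vt)²/(4Dt)), with n_e·A the pore (flow) area.
Plume center vt = 0.188 × 1200 = 225.6 m, so the well at 176 m is 49.6 m upgradient of the peak.
√(4πDt) = 59.66 m, giving peak height M/(n_e·A·√(4πDt)) = 6.40/(0.33 × 172 × 59.66) = 0.001890 kg/m³.
(x−vt)²/(4Dt) = (-49.6)²/(4 × 0.236 × 1200) = 2.172; exp(−2.172) = 0.1139.
C = 0.001890 × 0.1139 = 0.000215 kg/m³.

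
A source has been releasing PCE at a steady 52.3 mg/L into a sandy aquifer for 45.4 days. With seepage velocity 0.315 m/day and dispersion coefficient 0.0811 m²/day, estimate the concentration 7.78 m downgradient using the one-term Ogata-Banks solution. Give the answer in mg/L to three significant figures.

For a continuous step input, C/C₀ ≈ ½·erfc((x−vt)/(2√(Dt))).
vt = 0.315 × 45.4 = 14.301 m and 2√(Dt) = 2√(0.0811 × 45.4) = 3.838 m.
Argument (x−vt)/(2√(Dt)) = (7.78 − 14.301)/3.838 = -1.699; ½·erfc(-1.699) = 0.9919.
C = 52.3 × 0.9919 = 51.9 mg/L.

51.9 mg/L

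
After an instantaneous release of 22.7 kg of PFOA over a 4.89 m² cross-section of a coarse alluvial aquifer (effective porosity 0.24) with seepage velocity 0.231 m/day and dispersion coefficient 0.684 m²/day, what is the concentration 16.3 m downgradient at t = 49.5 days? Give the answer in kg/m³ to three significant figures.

For an instantaneous plane source, C(x,t) = M/(n_e·A·√(4πDt)) · exp(−(x−vt)²/(4Dt)), with n_e·A the pore (flow) area.
Plume center vt = 0.231 × 49.5 = 11.4345 m, so the well at 16.3 m is 4.8655 m downgradient of the peak.
√(4πDt) = 20.63 m, giving peak height M/(n_e·A·√(4πDt)) = 22.7/(0.24 × 4.89 × 20.63) = 0.9376 kg/m³.
(x−vt)²/(4Dt) = (4.8655)²/(4 × 0.684 × 49.5) = 0.1748; exp(−0.1748) = 0.8396.
C = 0.9376 × 0.8396 = 0.787 kg/m³.

0.787 kg/m³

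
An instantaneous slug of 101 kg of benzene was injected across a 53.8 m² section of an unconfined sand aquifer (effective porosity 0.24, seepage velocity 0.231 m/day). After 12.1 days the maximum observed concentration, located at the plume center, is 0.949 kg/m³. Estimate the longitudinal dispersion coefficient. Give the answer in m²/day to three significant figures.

0.447 m²/day

At the plume center C_max = M/(n_e·A·√(4πDt)), so D = M²/(4πt·(n_e·A·C_max)²).
n_e·A·C_max = 0.24 × 53.8 × 0.949 = 12.25 kg/m.
D = 101²/(4π × 12.1 × 12.25²) = 0.447 m²/day.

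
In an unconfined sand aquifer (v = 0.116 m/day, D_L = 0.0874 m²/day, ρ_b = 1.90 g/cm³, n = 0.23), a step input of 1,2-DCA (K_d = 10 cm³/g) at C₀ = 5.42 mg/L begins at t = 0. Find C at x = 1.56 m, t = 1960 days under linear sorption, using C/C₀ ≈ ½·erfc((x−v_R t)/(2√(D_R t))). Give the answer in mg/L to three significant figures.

3.88 mg/L

Retardation factor R = 1 + ρ_b·K_d/n = 1 + 1.90 × 10/0.23 = 83.61.
Sorption retards both mechanisms: v_R = v/R = 0.001387 m/day, D_R = D/R = 0.001045 m²/day.
v_R·t = 0.001387 × 1960 = 2.71852 m; 2√(D_R t) = 2.862 m; argument = (1.56 − 2.71852)/2.862 = -0.4048.
C = C₀ × ½·erfc(-0.4048) = 5.42 × 0.7165 = 3.88 mg/L.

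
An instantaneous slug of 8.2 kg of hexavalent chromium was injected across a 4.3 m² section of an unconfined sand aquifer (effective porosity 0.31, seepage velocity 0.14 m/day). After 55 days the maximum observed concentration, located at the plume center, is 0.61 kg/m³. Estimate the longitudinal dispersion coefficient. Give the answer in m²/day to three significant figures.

At the plume center C_max = M/(n_e·A·√(4πDt)), so D = M²/(4πt·(n_e·A·C_max)²).
n_e·A·C_max = 0.31 × 4.3 × 0.61 = 0.8131 kg/m.
D = 8.2²/(4π × 55 × 0.8131²) = 0.147 m²/day.

0.147 m²/day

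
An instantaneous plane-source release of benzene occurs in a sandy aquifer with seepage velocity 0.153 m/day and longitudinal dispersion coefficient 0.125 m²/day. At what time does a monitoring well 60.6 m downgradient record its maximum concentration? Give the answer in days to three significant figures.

391 days

For the 1D instantaneous-source solution, setting ∂C/∂t = 0 at fixed x gives v²t² + 2Dt − x² = 0, so t = (√(D² + v²x²) − D)/v².
√(D² + v²x²) = √(0.125² + 0.153² × 60.6²) = 9.273; v² = 0.023409.
t = (9.273 − 0.125)/0.023409 = 391 days (vs. the pure-advection estimate x/v = 396 d).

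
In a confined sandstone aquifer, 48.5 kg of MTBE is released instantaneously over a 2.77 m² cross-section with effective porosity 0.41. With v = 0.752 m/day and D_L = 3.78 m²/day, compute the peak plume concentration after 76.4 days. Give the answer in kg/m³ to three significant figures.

0.709 kg/m³

The peak of an instantaneous 1D plume sits at x = vt; there the Gaussian factor is 1 and C_max = M/(n_e·A·√(4πDt)), where n_e·A is the pore area the mass is dissolved in.
√(4πDt) = √(4π × 3.78 × 76.4) = 60.24 m, so C_max = 48.5/(0.41 × 2.77 × 60.24) = 0.709 kg/m³.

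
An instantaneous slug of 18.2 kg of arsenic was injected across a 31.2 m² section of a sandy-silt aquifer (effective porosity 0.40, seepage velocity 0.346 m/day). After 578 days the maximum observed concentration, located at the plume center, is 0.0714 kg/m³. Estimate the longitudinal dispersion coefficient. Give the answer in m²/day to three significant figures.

0.0574 m²/day

At the plume center C_max = M/(n_e·A·√(4πDt)), so D = M²/(4πt·(n_e·A·C_max)²).
n_e·A·C_max = 0.40 × 31.2 × 0.0714 = 0.8911 kg/m.
D = 18.2²/(4π × 578 × 0.8911²) = 0.0574 m²/day.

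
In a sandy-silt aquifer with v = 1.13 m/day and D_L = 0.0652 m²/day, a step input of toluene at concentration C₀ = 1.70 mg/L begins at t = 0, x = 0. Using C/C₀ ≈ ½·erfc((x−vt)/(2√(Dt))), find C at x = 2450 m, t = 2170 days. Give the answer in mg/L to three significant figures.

0.934 mg/L

For a continuous step input, C/C₀ ≈ ½·erfc((x−vt)/(2√(Dt))).
vt = 1.13 × 2170 = 2452.1 m and 2√(Dt) = 2√(0.0652 × 2170) = 23.79 m.
Argument (x−vt)/(2√(Dt)) = (2450 − 2452.1)/23.79 = -0.08827; ½·erfc(-0.08827) = 0.5497.
C = 1.70 × 0.5497 = 0.934 mg/L.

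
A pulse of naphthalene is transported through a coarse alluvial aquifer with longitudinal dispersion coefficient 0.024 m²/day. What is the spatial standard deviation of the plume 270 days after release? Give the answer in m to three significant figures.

Dispersive spreading gives a Gaussian with σ² = 2Dt; advection only shifts the center.
σ = √(2 × 0.024 × 270) = 3.60 m.

3.60 m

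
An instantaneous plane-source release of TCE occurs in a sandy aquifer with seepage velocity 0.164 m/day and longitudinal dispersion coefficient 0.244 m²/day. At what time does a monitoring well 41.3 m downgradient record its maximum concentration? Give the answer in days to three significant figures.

For the 1D instantaneous-source solution, setting ∂C/∂t = 0 at fixed x gives v²t² + 2Dt − x² = 0, so t = (√(D² + v²x²) − D)/v².
√(D² + v²x²) = √(0.244² + 0.164² × 41.3²) = 6.778; v² = 0.026896.
t = (6.778 − 0.244)/0.026896 = 243 days (vs. the pure-advection estimate x/v = 252 d).

243 days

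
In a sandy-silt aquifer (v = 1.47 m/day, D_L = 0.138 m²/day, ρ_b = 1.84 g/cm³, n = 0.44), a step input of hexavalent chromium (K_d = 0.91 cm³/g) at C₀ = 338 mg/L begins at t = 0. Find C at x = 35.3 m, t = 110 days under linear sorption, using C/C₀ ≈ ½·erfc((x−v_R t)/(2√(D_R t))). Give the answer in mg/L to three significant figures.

86.4 mg/L

Retardation factor R = 1 + ρ_b·K_d/n = 1 + 1.84 × 0.91/0.44 = 4.805.
Sorption retards both mechanisms: v_R = v/R = 0.3059 m/day, D_R = D/R = 0.02872 m²/day.
v_R·t = 0.3059 × 110 = 33.649 m; 2√(D_R t) = 3.555 m; argument = (35.3 − 33.649)/3.555 = 0.4644.
C = C₀ × ½·erfc(0.4644) = 338 × 0.2557 = 86.4 mg/L.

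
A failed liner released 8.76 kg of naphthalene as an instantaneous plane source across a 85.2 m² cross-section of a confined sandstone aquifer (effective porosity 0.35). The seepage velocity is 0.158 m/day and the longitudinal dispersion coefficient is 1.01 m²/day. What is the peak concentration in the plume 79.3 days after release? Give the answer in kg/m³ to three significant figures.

The peak of an instantaneous 1D plume sits at x = vt; there the Gaussian factor is 1 and C_max = M/(n_e·A·√(4πDt)), where n_e·A is the pore area the mass is dissolved in.
√(4πDt) = √(4π × 1.01 × 79.3) = 31.73 m, so C_max = 8.76/(0.35 × 85.2 × 31.73) = 0.00926 kg/m³.

0.00926 kg/m³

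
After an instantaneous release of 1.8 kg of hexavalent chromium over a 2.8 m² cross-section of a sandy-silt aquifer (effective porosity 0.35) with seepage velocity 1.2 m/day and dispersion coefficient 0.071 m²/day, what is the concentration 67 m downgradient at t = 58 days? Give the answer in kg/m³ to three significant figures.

0.169 kg/m³

For an instantaneous plane source, C(x,t) = M/(n_e·A·√(4πDt)) · exp(−(x−vt)²/(4Dt)), with n_e·A the pore (flow) area.
Plume center vt = 1.2 × 58 = 69.6 m, so the well at 67 m is 2.6 m upgradient of the peak.
√(4πDt) = 7.194 m, giving peak height M/(n_e·A·√(4πDt)) = 1.8/(0.35 × 2.8 × 7.194) = 0.2553 kg/m³.
(x−vt)²/(4Dt) = (-2.6)²/(4 × 0.071 × 58) = 0.4104; exp(−0.4104) = 0.6634.
C = 0.2553 × 0.6634 = 0.169 kg/m³.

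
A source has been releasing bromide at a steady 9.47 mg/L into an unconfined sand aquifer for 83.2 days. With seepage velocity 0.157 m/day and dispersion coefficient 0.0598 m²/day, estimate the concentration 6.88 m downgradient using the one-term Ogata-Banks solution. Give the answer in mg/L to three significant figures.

For a continuous step input, C/C₀ ≈ ½·erfc((x−vt)/(2√(Dt))).
vt = 0.157 × 83.2 = 13.0624 m and 2√(Dt) = 2√(0.0598 × 83.2) = 4.461 m.
Argument (x−vt)/(2√(Dt)) = (6.88 − 13.0624)/4.461 = -1.386; ½·erfc(-1.386) = 0.9750.
C = 9.47 × 0.9750 = 9.23 mg/L.

9.23 mg/L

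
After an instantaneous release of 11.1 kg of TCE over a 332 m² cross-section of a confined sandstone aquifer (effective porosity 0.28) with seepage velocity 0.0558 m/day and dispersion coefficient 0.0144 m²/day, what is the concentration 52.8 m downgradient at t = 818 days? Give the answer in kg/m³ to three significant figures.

0.00331 kg/m³

For an instantaneous plane source, C(x,t) = M/(n_e·A·√(4πDt)) · exp(−(x−vt)²/(4Dt)), with n_e·A the pore (flow) area.
Plume center vt = 0.0558 × 818 = 45.6444 m, so the well at 52.8 m is 7.1556 m downgradient of the peak.
√(4πDt) = 12.17 m, giving peak height M/(n_e·A·√(4πDt)) = 11.1/(0.28 × 332 × 12.17) = 0.009812 kg/m³.
(x−vt)²/(4Dt) = (7.1556)²/(4 × 0.0144 × 818) = 1.087; exp(−1.087) = 0.3372.
C = 0.009812 × 0.3372 = 0.00331 kg/m³.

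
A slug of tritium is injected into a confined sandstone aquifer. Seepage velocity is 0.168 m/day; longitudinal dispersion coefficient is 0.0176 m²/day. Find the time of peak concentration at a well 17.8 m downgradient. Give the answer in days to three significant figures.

105 days

For the 1D instantaneous-source solution, setting ∂C/∂t = 0 at fixed x gives v²t² + 2Dt − x² = 0, so t = (√(D² + v²x²) − D)/v².
√(D² + v²x²) = √(0.0176² + 0.168² × 17.8²) = 2.990; v² = 0.028224.
t = (2.990 − 0.0176)/0.028224 = 105 days (vs. the pure-advection estimate x/v = 106 d).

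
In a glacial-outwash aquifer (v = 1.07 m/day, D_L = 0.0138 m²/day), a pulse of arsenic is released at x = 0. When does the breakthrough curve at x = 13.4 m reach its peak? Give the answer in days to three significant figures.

12.5 days

For the 1D instantaneous-source solution, setting ∂C/∂t = 0 at fixed x gives v²t² + 2Dt − x² = 0, so t = (√(D² + v²x²) − D)/v².
√(D² + v²x²) = √(0.0138² + 1.07² × 13.4²) = 14.34; v² = 1.1449.
t = (14.34 − 0.0138)/1.1449 = 12.5 days (vs. the pure-advection estimate x/v = 12.5 d).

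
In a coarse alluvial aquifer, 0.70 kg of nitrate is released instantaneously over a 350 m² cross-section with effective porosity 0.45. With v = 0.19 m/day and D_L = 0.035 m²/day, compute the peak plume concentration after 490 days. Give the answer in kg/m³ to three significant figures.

0.000303 kg/m³

The peak of an instantaneous 1D plume sits at x = vt; there the Gaussian factor is 1 and C_max = M/(n_e·A·√(4πDt)), where n_e·A is the pore area the mass is dissolved in.
√(4πDt) = √(4π × 0.035 × 490) = 14.68 m, so C_max = 0.70/(0.45 × 350 × 14.68) = 0.000303 kg/m³.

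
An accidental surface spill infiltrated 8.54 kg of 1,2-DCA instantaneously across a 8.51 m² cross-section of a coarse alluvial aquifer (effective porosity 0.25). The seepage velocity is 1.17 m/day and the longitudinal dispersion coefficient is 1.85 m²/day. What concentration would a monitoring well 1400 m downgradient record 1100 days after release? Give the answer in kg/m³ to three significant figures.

For an instantaneous plane source, C(x,t) = M/(n_e·A·√(4πDt)) · exp(−(x−vt)²/(4Dt)), with n_e·A the pore (flow) area.
Plume center vt = 1.17 × 1100 = 1287 m, so the well at 1400 m is 113 m downgradient of the peak.
√(4πDt) = 159.9 m, giving peak height M/(n_e·A·√(4πDt)) = 8.54/(0.25 × 8.51 × 159.9) = 0.02510 kg/m³.
(x−vt)²/(4Dt) = (113)²/(4 × 1.85 × 1100) = 1.569; exp(−1.569) = 0.2083.
C = 0.02510 × 0.2083 = 0.00523 kg/m³.

0.00523 kg/m³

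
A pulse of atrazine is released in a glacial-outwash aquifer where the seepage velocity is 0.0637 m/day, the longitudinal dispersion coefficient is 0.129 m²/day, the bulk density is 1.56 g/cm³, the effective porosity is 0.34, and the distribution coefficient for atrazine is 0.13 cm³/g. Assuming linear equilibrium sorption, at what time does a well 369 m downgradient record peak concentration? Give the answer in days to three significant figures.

9200 days

Retardation factor R = 1 + ρ_b·K_d/n = 1 + 1.56 × 0.13/0.34 = 1.596.
Sorption retards both mechanisms: v_R = v/R = 0.03991 m/day, D_R = D/R = 0.08083 m²/day.
Peak time from v_R²t² + 2D_R t − x² = 0: t = (√(D_R² + v_R²x²) − D_R)/v_R².
√(D_R² + v_R²x²) = √(0.08083² + 0.03991² × 369²) = 14.73; v_R² = 0.001593.
t = (14.73 − 0.08083)/0.001593 = 9200 days.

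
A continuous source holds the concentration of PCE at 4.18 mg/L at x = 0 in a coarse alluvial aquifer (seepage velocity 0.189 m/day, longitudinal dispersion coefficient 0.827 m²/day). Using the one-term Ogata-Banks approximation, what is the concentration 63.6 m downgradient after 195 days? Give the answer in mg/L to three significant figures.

0.285 mg/L

For a continuous step input, C/C₀ ≈ ½·erfc((x−vt)/(2√(Dt))).
vt = 0.189 × 195 = 36.855 m and 2√(Dt) = 2√(0.827 × 195) = 25.40 m.
Argument (x−vt)/(2√(Dt)) = (63.6 − 36.855)/25.40 = 1.053; ½·erfc(1.053) = 0.06822.
C = 4.18 × 0.06822 = 0.285 mg/L.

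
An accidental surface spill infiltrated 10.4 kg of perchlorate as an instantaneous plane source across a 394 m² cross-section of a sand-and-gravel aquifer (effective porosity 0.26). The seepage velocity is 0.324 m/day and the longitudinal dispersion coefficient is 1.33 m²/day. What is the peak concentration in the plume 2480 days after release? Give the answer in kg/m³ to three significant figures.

0.000499 kg/m³

The peak of an instantaneous 1D plume sits at x = vt; there the Gaussian factor is 1 and C_max = M/(n_e·A·√(4πDt)), where n_e·A is the pore area the mass is dissolved in.
√(4πDt) = √(4π × 1.33 × 2480) = 203.6 m, so C_max = 10.4/(0.26 × 394 × 203.6) = 0.000499 kg/m³.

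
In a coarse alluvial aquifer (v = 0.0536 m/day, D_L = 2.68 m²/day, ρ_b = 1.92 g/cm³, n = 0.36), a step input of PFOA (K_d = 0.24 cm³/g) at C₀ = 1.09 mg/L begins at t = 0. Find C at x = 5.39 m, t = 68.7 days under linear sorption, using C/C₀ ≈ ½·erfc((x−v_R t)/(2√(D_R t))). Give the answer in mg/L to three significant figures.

0.418 mg/L

Retardation factor R = 1 + ρ_b·K_d/n = 1 + 1.92 × 0.24/0.36 = 2.280.
Sorption retards both mechanisms: v_R = v/R = 0.02351 m/day, D_R = D/R = 1.175 m²/day.
v_R·t = 0.02351 × 68.7 = 1.615137 m; 2√(D_R t) = 17.97 m; argument = (5.39 − 1.615137)/17.97 = 0.2101.
C = C₀ × ½·erfc(0.2101) = 1.09 × 0.3832 = 0.418 mg/L.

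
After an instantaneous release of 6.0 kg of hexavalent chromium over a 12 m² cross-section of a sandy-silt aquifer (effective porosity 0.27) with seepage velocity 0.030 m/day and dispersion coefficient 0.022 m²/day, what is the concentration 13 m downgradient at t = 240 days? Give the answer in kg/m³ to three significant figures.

0.0462 kg/m³

For an instantaneous plane source, C(x,t) = M/(n_e·A·√(4πDt)) · exp(−(x−vt)²/(4Dt)), with n_e·A the pore (flow) area.
Plume center vt = 0.030 × 240 = 7.2 m, so the well at 13 m is 5.8 m downgradient of the peak.
√(4πDt) = 8.146 m, giving peak height M/(n_e·A·√(4πDt)) = 6.0/(0.27 × 12 × 8.146) = 0.2273 kg/m³.
(x−vt)²/(4Dt) = (5.8)²/(4 × 0.022 × 240) = 1.593; exp(−1.593) = 0.2033.
C = 0.2273 × 0.2033 = 0.0462 kg/m³.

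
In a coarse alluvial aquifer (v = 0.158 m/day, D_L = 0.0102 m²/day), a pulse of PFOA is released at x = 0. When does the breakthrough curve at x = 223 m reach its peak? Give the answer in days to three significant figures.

For the 1D instantaneous-source solution, setting ∂C/∂t = 0 at fixed x gives v²t² + 2Dt − x² = 0, so t = (√(D² + v²x²) − D)/v².
√(D² + v²x²) = √(0.0102² + 0.158² × 223²) = 35.23; v² = 0.024964.
t = (35.23 − 0.0102)/0.024964 = 1410 days (vs. the pure-advection estimate x/v = 1410 d).

1410 days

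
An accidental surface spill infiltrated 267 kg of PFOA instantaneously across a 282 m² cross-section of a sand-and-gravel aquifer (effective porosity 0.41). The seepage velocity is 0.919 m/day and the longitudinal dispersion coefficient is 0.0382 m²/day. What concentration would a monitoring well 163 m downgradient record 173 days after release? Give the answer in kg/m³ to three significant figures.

For an instantaneous plane source, C(x,t) = M/(n_e·A·√(4πDt)) · exp(−(x−vt)²/(4Dt)), with n_e·A the pore (flow) area.
Plume center vt = 0.919 × 173 = 158.987 m, so the well at 163 m is 4.013 m downgradient of the peak.
√(4πDt) = 9.113 m, giving peak height M/(n_e·A·√(4πDt)) = 267/(0.41 × 282 × 9.113) = 0.2534 kg/m³.
(x−vt)²/(4Dt) = (4.013)²/(4 × 0.0382 × 173) = 0.6092; exp(−0.6092) = 0.5438.
C = 0.2534 × 0.5438 = 0.138 kg/m³.

0.138 kg/m³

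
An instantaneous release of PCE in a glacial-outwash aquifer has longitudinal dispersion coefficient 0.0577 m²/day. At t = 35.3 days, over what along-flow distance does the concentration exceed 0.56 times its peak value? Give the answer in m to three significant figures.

4.35 m

The plume is Gaussian with σ = √(2Dt) = √(2 × 0.0577 × 35.3) = 2.018 m.
C/C_peak = exp(−Δx²/(2σ²)) = 0.56 ⇒ Δx = σ·√(−2 ln 0.56) = 2.018 × 1.077 = 2.173 m.
Width = 2Δx = 4.35 m.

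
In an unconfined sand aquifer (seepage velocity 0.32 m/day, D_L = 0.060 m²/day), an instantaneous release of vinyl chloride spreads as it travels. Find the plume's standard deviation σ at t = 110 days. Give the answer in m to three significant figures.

3.63 m

Dispersive spreading gives a Gaussian with σ² = 2Dt; advection only shifts the center.
σ = √(2 × 0.060 × 110) = 3.63 m.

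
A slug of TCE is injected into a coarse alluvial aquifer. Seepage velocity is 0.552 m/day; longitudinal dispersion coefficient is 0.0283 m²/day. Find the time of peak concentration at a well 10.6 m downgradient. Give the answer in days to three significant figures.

19.1 days

For the 1D instantaneous-source solution, setting ∂C/∂t = 0 at fixed x gives v²t² + 2Dt − x² = 0, so t = (√(D² + v²x²) − D)/v².
√(D² + v²x²) = √(0.0283² + 0.552² × 10.6²) = 5.851; v² = 0.304704.
t = (5.851 − 0.0283)/0.304704 = 19.1 days (vs. the pure-advection estimate x/v = 19.2 d).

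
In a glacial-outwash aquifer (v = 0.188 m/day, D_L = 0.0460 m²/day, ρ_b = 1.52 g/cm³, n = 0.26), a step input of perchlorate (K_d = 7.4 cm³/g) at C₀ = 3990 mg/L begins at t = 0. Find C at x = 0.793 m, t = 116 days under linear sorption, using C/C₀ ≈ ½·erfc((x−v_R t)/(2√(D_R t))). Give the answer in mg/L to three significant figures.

Retardation factor R = 1 + ρ_b·K_d/n = 1 + 1.52 × 7.4/0.26 = 44.26.
Sorption retards both mechanisms: v_R = v/R = 0.004248 m/day, D_R = D/R = 0.001039 m²/day.
v_R·t = 0.004248 × 116 = 0.492768 m; 2√(D_R t) = 0.6943 m; argument = (0.793 − 0.492768)/0.6943 = 0.4324.
C = C₀ × ½·erfc(0.4324) = 3990 × 0.2704 = 1080 mg/L.

1080 mg/L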